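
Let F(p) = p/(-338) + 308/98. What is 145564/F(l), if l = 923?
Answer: 26492648/75 ≈ 3.5324e+5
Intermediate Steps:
F(p) = 22/7 - p/338 (F(p) = p*(-1/338) + 308*(1/98) = -p/338 + 22/7 = 22/7 - p/338)
145564/F(l) = 145564/(22/7 - 1/338*923) = 145564/(22/7 - 71/26) = 145564/(75/182) = 145564*(182/75) = 26492648/75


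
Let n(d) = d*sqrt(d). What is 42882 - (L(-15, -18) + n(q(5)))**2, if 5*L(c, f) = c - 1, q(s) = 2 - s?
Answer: 1072469/25 - 96*I*sqrt(3)/5 ≈ 42899.0 - 33.255*I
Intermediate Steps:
L(c, f) = -1/5 + c/5 (L(c, f) = (c - 1)/5 = (-1 + c)/5 = -1/5 + c/5)
n(d) = d**(3/2)
42882 - (L(-15, -18) + n(q(5)))**2 = 42882 - ((-1/5 + (1/5)*(-15)) + (2 - 1*5)**(3/2))**2 = 42882 - ((-1/5 - 3) + (2 - 5)**(3/2))**2 = 42882 - (-16/5 + (-3)**(3/2))**2 = 42882 - (-16/5 - 3*I*sqrt(3))**2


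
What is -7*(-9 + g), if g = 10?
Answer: -7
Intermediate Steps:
-7*(-9 + g) = -7*(-9 + 10) = -7*1 = -7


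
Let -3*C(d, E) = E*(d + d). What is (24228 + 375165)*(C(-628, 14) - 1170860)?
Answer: -465292312476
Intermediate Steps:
C(d, E) = -2*E*d/3 (C(d, E) = -E*(d + d)/3 = -E*2*d/3 = -2*E*d/3)
(24228 + 375165)*(C(-628, 14) - 1170860) = (24228 + 375165)*(-⅔*14*(-628) - 1170860) = 399393*(17584/3 - 1170860) = 399393*(-3494996/3) = -465292312476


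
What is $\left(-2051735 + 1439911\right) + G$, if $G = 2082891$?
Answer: $1471067$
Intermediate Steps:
$\left(-2051735 + 1439911\right) + G = \left(-2051735 + 1439911\right) + 2082891 = -611824 + 2082891 = 1471067$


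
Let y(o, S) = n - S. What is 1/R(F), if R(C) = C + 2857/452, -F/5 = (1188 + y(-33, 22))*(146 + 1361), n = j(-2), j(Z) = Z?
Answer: -452/3964371623 ≈ -1.1402e-7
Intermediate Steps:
n = -2
y(o, S) = -2 - S
F = -8770740 (F = -5*(1188 + (-2 - 1*22))*(146 + 1361) = -5*(1188 + (-2 - 22))*1507 = -5*(1188 - 24)*1507 = -5820*1507 = -5*1754148 = -8770740)
R(C) = 2857/452 + C (R(C) = C + 2857*(1/452) = C + 2857/452 = 2857/452 + C)
1/R(F) = 1/(2857/452 - 8770740) = 1/(-3964371623/452) = -452/3964371623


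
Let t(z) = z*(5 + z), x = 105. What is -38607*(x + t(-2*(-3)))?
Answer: -6601797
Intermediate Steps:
-38607*(x + t(-2*(-3))) = -38607*(105 + (-2*(-3))*(5 - 2*(-3))) = -38607*(105 + 6*(5 + 6)) = -38607*(105 + 6*11) = -38607*(105 + 66) = -38607*171 = -6601797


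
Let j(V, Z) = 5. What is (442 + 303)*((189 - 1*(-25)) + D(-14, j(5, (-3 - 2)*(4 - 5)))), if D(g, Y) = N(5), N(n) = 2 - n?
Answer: 157195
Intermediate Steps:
D(g, Y) = -3 (D(g, Y) = 2 - 1*5 = 2 - 5 = -3)
(442 + 303)*((189 - 1*(-25)) + D(-14, j(5, (-3 - 2)*(4 - 5)))) = (442 + 303)*((189 - 1*(-25)) - 3) = 745*((189 + 25) - 3) = 745*(214 - 3) = 745*211 = 157195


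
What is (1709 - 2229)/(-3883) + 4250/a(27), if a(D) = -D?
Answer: -16488710/104841 ≈ -157.27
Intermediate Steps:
(1709 - 2229)/(-3883) + 4250/a(27) = (1709 - 2229)/(-3883) + 4250/((-1*27)) = -520*(-1/3883) + 4250/(-27) = 520/3883 + 4250*(-1/27) = 520/3883 - 4250/27 = -16488710/104841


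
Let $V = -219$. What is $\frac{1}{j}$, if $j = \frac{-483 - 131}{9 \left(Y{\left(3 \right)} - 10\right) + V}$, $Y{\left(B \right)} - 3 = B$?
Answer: $\frac{255}{614} \approx 0.41531$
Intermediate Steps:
$Y{\left(B \right)} = 3 + B$
$j = \frac{614}{255}$ ($j = \frac{-483 - 131}{9 \left(\left(3 + 3\right) - 10\right) - 219} = - \frac{614}{9 \left(6 - 10\right) - 219} = - \frac{614}{9 \left(-4\right) - 219} = - \frac{614}{-36 - 219} = - \frac{614}{-255} = \left(-614\right) \left(- \frac{1}{255}\right) = \frac{614}{255} \approx 2.4078$)
$\frac{1}{j} = \frac{1}{\frac{614}{255}} = \frac{255}{614}$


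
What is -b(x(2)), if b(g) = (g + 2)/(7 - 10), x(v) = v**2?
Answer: 2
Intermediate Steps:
b(g) = -2/3 - g/3 (b(g) = (2 + g)/(-3) = (2 + g)*(-1/3) = -2/3 - g/3)
-b(x(2)) = -(-2/3 - 1/3*2**2) = -(-2/3 - 1/3*4) = -(-2/3 - 4/3) = -1*(-2) = 2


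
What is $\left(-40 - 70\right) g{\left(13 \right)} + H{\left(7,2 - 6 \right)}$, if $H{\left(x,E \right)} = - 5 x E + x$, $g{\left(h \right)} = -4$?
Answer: $587$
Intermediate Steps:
$H{\left(x,E \right)} = x - 5 E x$ ($H{\left(x,E \right)} = - 5 E x + x = x - 5 E x$)
$\left(-40 - 70\right) g{\left(13 \right)} + H{\left(7,2 - 6 \right)} = \left(-40 - 70\right) \left(-4\right) + 7 \left(1 - 5 \left(2 - 6\right)\right) = \left(-110\right) \left(-4\right) + 7 \left(1 - 5 \left(2 - 6\right)\right) = 440 + 7 \left(1 - -20\right) = 440 + 7 \left(1 + 20\right) = 440 + 7 \cdot 21 = 440 + 147 = 587$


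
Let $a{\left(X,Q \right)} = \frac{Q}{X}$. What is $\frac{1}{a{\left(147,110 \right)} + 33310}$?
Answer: $\frac{147}{4896680} \approx 3.002 \cdot 10^{-5}$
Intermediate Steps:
$\frac{1}{a{\left(147,110 \right)} + 33310} = \frac{1}{\frac{110}{147} + 33310} = \frac{1}{\frac{4896680}{147}} = \frac{147}{4896680}$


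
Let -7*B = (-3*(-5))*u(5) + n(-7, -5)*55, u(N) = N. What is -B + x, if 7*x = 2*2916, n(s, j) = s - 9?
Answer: 5027/7 ≈ 718.14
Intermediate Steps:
n(s, j) = -9 + s
x = 5832/7 (x = (2*2916)/7 = (⅐)*5832 = 5832/7 ≈ 833.14)
B = 115 (B = -(-3*(-5)*5 + (-9 - 7)*55)/7 = -(15*5 - 16*55)/7 = -(75 - 880)/7 = -⅐*(-805) = 115)
-B + x = -1*115 + 5832/7 = -115 + 5832/7 = 5027/7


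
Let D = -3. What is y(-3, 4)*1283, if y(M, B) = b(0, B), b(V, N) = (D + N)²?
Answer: 1283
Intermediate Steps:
b(V, N) = (-3 + N)²
y(M, B) = (-3 + B)²
y(-3, 4)*1283 = (-3 + 4)²*1283 = 1²*1283 = 1*1283 = 1283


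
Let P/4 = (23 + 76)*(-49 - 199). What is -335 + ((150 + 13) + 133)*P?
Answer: -29069903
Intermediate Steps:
P = -98208 (P = 4*((23 + 76)*(-49 - 199)) = 4*(99*(-248)) = 4*(-24552) = -98208)
-335 + ((150 + 13) + 133)*P = -335 + ((150 + 13) + 133)*(-98208) = -335 + (163 + 133)*(-98208) = -335 + 296*(-98208) = -335 - 29069568 = -29069903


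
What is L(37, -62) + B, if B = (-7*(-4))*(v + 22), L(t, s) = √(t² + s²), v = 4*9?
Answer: 1624 + √5213 ≈ 1696.2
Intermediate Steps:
v = 36
L(t, s) = √(s² + t²)
B = 1624 (B = (-7*(-4))*(36 + 22) = 28*58 = 1624)
L(37, -62) + B = √((-62)² + 37²) + 1624 = √(3844 + 1369) + 1624 = √5213 + 1624 = 1624 + √5213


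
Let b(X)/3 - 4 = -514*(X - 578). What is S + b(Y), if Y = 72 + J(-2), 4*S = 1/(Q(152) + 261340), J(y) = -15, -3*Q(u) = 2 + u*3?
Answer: 2518036037715/3134248 ≈ 8.0339e+5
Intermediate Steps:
Q(u) = -2/3 - u (Q(u) = -(2 + u*3)/3 = -(2 + 3*u)/3 = -2/3 - u)
S = 3/3134248 (S = 1/(4*((-2/3 - 1*152) + 261340)) = 1/(4*((-2/3 - 152) + 261340)) = 1/(4*(-458/3 + 261340)) = 1/(4*(783562/3)) = (1/4)*(3/783562) = 3/3134248 ≈ 9.5717e-7)
Y = 57 (Y = 72 - 15 = 57)
b(X) = 891288 - 1542*X (b(X) = 12 + 3*(-514*(X - 578)) = 12 + 3*(-514*(-578 + X)) = 12 + 3*(297092 - 514*X) = 12 + (891276 - 1542*X) = 891288 - 1542*X)
S + b(Y) = 3/3134248 + (891288 - 1542*57) = 3/3134248 + (891288 - 87894) = 3/3134248 + 803394 = 2518036037715/3134248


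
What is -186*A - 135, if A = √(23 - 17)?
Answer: -135 - 186*√6 ≈ -590.61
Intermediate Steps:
A = √6 ≈ 2.4495
-186*A - 135 = -186*√6 - 135 = -135 - 186*√6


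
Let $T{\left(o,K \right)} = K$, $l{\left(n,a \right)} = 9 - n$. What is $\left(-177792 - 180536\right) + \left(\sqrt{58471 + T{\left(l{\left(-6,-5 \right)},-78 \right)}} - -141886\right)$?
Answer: $-216442 + \sqrt{58393} \approx -2.162 \cdot 10^{5}$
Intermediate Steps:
$\left(-177792 - 180536\right) + \left(\sqrt{58471 + T{\left(l{\left(-6,-5 \right)},-78 \right)}} - -141886\right) = \left(-177792 - 180536\right) + \left(\sqrt{58471 - 78} - -141886\right) = -358328 + \left(\sqrt{58393} + 141886\right) = -358328 + \left(141886 + \sqrt{58393}\right) = -216442 + \sqrt{58393}$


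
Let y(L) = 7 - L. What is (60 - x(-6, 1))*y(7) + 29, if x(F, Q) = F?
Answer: 29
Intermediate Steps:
(60 - x(-6, 1))*y(7) + 29 = (60 - 1*(-6))*(7 - 1*7) + 29 = (60 + 6)*(7 - 7) + 29 = 66*0 + 29 = 0 + 29 = 29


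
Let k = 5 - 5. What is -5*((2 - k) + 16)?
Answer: -90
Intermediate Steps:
k = 0
-5*((2 - k) + 16) = -5*((2 - 1*0) + 16) = -5*((2 + 0) + 16) = -5*(2 + 16) = -5*18 = -90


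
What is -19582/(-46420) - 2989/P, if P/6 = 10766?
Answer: 40220339/107090940 ≈ 0.37557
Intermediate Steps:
P = 64596 (P = 6*10766 = 64596)
-19582/(-46420) - 2989/P = -19582/(-46420) - 2989/64596 = -19582*(-1/46420) - 2989*1/64596 = 9791/23210 - 427/9228 = 40220339/107090940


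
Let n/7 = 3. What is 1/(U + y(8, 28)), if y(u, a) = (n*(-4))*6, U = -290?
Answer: -1/794 ≈ -0.0012594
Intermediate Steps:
n = 21 (n = 7*3 = 21)
y(u, a) = -504 (y(u, a) = (21*(-4))*6 = -84*6 = -504)
1/(U + y(8, 28)) = 1/(-290 - 504) = 1/(-794) = -1/794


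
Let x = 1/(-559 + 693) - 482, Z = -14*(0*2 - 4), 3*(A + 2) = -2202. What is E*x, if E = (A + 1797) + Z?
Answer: -72143679/134 ≈ -5.3839e+5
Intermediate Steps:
A = -736 (A = -2 + (⅓)*(-2202) = -2 - 734 = -736)
Z = 56 (Z = -14*(0 - 4) = -14*(-4) = 56)
x = -64587/134 (x = 1/134 - 482 = -64587/134 ≈ -481.99)
E = 1117 (E = (-736 + 1797) + 56 = 1061 + 56 = 1117)
E*x = 1117*(-64587/134) = -72143679/134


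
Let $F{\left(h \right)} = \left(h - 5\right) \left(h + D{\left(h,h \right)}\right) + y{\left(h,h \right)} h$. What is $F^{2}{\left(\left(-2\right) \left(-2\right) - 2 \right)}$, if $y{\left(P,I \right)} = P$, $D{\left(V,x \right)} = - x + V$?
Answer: $4$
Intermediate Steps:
$D{\left(V,x \right)} = V - x$
$F{\left(h \right)} = h^{2} + h \left(-5 + h\right)$ ($F{\left(h \right)} = \left(h - 5\right) \left(h + \left(h - h\right)\right) + h h = \left(-5 + h\right) \left(h + 0\right) + h^{2} = \left(-5 + h\right) h + h^{2} = h \left(-5 + h\right) + h^{2} = h^{2} + h \left(-5 + h\right)$)
$F^{2}{\left(\left(-2\right) \left(-2\right) - 2 \right)} = \left(\left(\left(-2\right) \left(-2\right) - 2\right) \left(-5 + 2 \left(\left(-2\right) \left(-2\right) - 2\right)\right)\right)^{2} = \left(\left(4 - 2\right) \left(-5 + 2 \left(4 - 2\right)\right)\right)^{2} = \left(2 \left(-5 + 2 \cdot 2\right)\right)^{2} = \left(2 \left(-5 + 4\right)\right)^{2} = \left(2 \left(-1\right)\right)^{2} = \left(-2\right)^{2} = 4$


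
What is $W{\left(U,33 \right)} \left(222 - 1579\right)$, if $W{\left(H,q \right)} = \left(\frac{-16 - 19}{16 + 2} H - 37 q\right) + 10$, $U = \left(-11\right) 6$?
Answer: $\frac{4407536}{3} \approx 1.4692 \cdot 10^{6}$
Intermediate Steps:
$U = -66$
$W{\left(H,q \right)} = 10 - 37 q - \frac{35 H}{18}$ ($W{\left(H,q \right)} = \left(- \frac{35}{18} H - 37 q\right) + 10 = \left(\left(-35\right) \frac{1}{18} H - 37 q\right) + 10 = \left(- \frac{35 H}{18} - 37 q\right) + 10 = \left(- 37 q - \frac{35 H}{18}\right) + 10 = 10 - 37 q - \frac{35 H}{18}$)
$W{\left(U,33 \right)} \left(222 - 1579\right) = \left(10 - 1221 - - \frac{385}{3}\right) \left(222 - 1579\right) = \left(10 - 1221 + \frac{385}{3}\right) \left(-1357\right) = \left(- \frac{3248}{3}\right) \left(-1357\right) = \frac{4407536}{3}$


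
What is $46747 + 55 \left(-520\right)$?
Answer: $18147$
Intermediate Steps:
$46747 + 55 \left(-520\right) = 46747 - 28600 = 18147$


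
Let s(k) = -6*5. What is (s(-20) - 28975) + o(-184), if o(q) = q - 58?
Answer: -29247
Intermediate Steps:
s(k) = -30
o(q) = -58 + q
(s(-20) - 28975) + o(-184) = (-30 - 28975) + (-58 - 184) = -29005 - 242 = -29247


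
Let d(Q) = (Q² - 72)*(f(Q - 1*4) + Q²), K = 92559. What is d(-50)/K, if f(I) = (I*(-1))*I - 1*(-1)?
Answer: -1007620/92559 ≈ -10.886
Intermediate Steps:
f(I) = 1 - I² (f(I) = (-I)*I + 1 = -I² + 1 = 1 - I²)
d(Q) = (-72 + Q²)*(1 + Q² - (-4 + Q)²) (d(Q) = (Q² - 72)*((1 - (Q - 1*4)²) + Q²) = (-72 + Q²)*((1 - (Q - 4)²) + Q²) = (-72 + Q²)*((1 - (-4 + Q)²) + Q²) = (-72 + Q²)*(1 + Q² - (-4 + Q)²))
d(-50)/K = (1080 - 576*(-50) - 15*(-50)² + 8*(-50)³)/92559 = (1080 + 28800 - 15*2500 + 8*(-125000))*(1/92559) = (1080 + 28800 - 37500 - 1000000)*(1/92559) = -1007620*1/92559 = -1007620/92559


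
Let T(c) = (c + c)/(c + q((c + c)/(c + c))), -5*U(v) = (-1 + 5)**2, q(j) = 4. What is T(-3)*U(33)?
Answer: 96/5 ≈ 19.200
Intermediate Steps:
U(v) = -16/5 (U(v) = -(-1 + 5)**2/5 = -1/5*4**2 = -1/5*16 = -16/5)
T(c) = 2*c/(4 + c) (T(c) = (c + c)/(c + 4) = (2*c)/(4 + c) = 2*c/(4 + c))
T(-3)*U(33) = (2*(-3)/(4 - 3))*(-16/5) = (2*(-3)/1)*(-16/5) = (2*(-3)*1)*(-16/5) = -6*(-16/5) = 96/5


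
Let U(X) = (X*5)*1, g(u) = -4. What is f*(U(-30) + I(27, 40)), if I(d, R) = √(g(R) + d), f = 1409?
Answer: -211350 + 1409*√23 ≈ -2.0459e+5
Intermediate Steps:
I(d, R) = √(-4 + d)
U(X) = 5*X (U(X) = (5*X)*1 = 5*X)
f*(U(-30) + I(27, 40)) = 1409*(5*(-30) + √(-4 + 27)) = 1409*(-150 + √23) = -211350 + 1409*√23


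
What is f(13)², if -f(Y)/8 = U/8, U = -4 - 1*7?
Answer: 121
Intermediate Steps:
U = -11 (U = -4 - 7 = -11)
f(Y) = 11 (f(Y) = -(-88)/8 = -8*(-11/8) = 11)
f(13)² = 11² = 121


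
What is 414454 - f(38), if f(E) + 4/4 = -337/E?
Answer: 15749627/38 ≈ 4.1446e+5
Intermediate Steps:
f(E) = -1 - 337/E
414454 - f(38) = 414454 - (-337 - 1*38)/38 = 414454 - (-337 - 38)/38 = 414454 - (-375)/38 = 414454 - 1*(-375/38) = 414454 + 375/38 = 15749627/38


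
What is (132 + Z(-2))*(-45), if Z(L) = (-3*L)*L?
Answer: -5400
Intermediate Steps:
Z(L) = -3*L**2
(132 + Z(-2))*(-45) = (132 - 3*(-2)**2)*(-45) = (132 - 3*4)*(-45) = (132 - 12)*(-45) = 120*(-45) = -5400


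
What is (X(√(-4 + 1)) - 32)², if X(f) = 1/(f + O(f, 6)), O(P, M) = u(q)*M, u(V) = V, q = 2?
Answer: (-143617*I + 24512*√3)/(3*(-47*I + 8*√3)) ≈ 1018.8 + 0.75217*I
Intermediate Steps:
O(P, M) = 2*M
X(f) = 1/(12 + f) (X(f) = 1/(f + 2*6) = 1/(f + 12) = 1/(12 + f))
(X(√(-4 + 1)) - 32)² = (1/(12 + √(-4 + 1)) - 32)² = (1/(12 + √(-3)) - 32)² = (1/(12 + I*√3) - 32)² = (-32 + 1/(12 + I*√3))²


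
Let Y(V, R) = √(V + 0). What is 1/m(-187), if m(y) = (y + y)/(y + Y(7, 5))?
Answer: ½ - √7/374 ≈ 0.49293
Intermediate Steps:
Y(V, R) = √V
m(y) = 2*y/(y + √7) (m(y) = (y + y)/(y + √7) = (2*y)/(y + √7) = 2*y/(y + √7))
1/m(-187) = 1/(2*(-187)/(-187 + √7)) = 1/(-374/(-187 + √7)) = ½ - √7/374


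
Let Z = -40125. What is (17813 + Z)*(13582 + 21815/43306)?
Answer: -6562002786492/21653 ≈ -3.0305e+8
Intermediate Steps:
(17813 + Z)*(13582 + 21815/43306) = (17813 - 40125)*(13582 + 21815/43306) = -22312*(13582 + 21815*(1/43306)) = -22312*(13582 + 21815/43306) = -22312*588203907/43306 = -6562002786492/21653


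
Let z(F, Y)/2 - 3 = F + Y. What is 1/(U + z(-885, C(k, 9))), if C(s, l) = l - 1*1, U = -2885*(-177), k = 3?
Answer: 1/508897 ≈ 1.9650e-6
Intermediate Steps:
U = 510645
C(s, l) = -1 + l (C(s, l) = l - 1 = -1 + l)
z(F, Y) = 6 + 2*F + 2*Y (z(F, Y) = 6 + 2*(F + Y) = 6 + (2*F + 2*Y) = 6 + 2*F + 2*Y)
1/(U + z(-885, C(k, 9))) = 1/(510645 + (6 + 2*(-885) + 2*(-1 + 9))) = 1/(510645 + (6 - 1770 + 2*8)) = 1/(510645 + (6 - 1770 + 16)) = 1/(510645 - 1748) = 1/508897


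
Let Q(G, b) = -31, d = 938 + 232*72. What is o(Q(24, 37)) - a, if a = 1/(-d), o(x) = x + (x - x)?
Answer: -546901/17642 ≈ -31.000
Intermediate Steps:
d = 17642 (d = 938 + 16704 = 17642)
o(x) = x (o(x) = x + 0 = x)
a = -1/17642 (a = 1/(-1*17642) = 1/(-17642) = -1/17642 ≈ -5.6683e-5)
o(Q(24, 37)) - a = -31 - 1*(-1/17642) = -31 + 1/17642 = -546901/17642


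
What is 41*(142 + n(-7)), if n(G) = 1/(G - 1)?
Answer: 46535/8 ≈ 5816.9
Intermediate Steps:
n(G) = 1/(-1 + G)
41*(142 + n(-7)) = 41*(142 + 1/(-1 - 7)) = 41*(142 + 1/(-8)) = 41*(142 - ⅛) = 41*(1135/8) = 46535/8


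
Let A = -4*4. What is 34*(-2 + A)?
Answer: -612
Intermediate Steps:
A = -16
34*(-2 + A) = 34*(-2 - 16) = 34*(-18) = -612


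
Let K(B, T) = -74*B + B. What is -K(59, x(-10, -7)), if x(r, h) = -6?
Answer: 4307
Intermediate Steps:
K(B, T) = -73*B
-K(59, x(-10, -7)) = -(-73)*59 = -1*(-4307) = 4307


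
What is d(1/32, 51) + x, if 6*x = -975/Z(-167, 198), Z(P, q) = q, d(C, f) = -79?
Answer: -31609/396 ≈ -79.821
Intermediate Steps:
x = -325/396 (x = (-975/198)/6 = (-975*1/198)/6 = (⅙)*(-325/66) = -325/396 ≈ -0.82071)
d(1/32, 51) + x = -79 - 325/396 = -31609/396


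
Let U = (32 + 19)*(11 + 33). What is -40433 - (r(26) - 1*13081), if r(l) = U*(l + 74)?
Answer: -251752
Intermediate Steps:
U = 2244 (U = 51*44 = 2244)
r(l) = 166056 + 2244*l (r(l) = 2244*(l + 74) = 2244*(74 + l) = 166056 + 2244*l)
-40433 - (r(26) - 1*13081) = -40433 - ((166056 + 2244*26) - 1*13081) = -40433 - ((166056 + 58344) - 13081) = -40433 - (224400 - 13081) = -40433 - 1*211319 = -40433 - 211319 = -251752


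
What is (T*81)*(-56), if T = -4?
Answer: 18144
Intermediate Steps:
(T*81)*(-56) = -4*81*(-56) = -324*(-56) = 18144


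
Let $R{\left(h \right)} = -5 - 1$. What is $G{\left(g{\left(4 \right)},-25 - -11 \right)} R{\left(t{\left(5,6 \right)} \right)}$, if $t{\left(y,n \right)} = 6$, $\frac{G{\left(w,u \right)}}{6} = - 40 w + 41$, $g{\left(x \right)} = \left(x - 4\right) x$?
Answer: $-1476$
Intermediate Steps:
$g{\left(x \right)} = x \left(-4 + x\right)$ ($g{\left(x \right)} = \left(-4 + x\right) x = x \left(-4 + x\right)$)
$G{\left(w,u \right)} = 246 - 240 w$ ($G{\left(w,u \right)} = 6 \left(- 40 w + 41\right) = 6 \left(41 - 40 w\right) = 246 - 240 w$)
$R{\left(h \right)} = -6$
$G{\left(g{\left(4 \right)},-25 - -11 \right)} R{\left(t{\left(5,6 \right)} \right)} = \left(246 - 240 \cdot 4 \left(-4 + 4\right)\right) \left(-6\right) = \left(246 - 240 \cdot 4 \cdot 0\right) \left(-6\right) = \left(246 - 0\right) \left(-6\right) = \left(246 + 0\right) \left(-6\right) = 246 \left(-6\right) = -1476$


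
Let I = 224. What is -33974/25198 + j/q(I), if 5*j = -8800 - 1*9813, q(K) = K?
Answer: -36218661/2015840 ≈ -17.967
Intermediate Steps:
j = -18613/5 (j = (-8800 - 1*9813)/5 = (-8800 - 9813)/5 = (1/5)*(-18613) = -18613/5 ≈ -3722.6)
-33974/25198 + j/q(I) = -33974/25198 - 18613/5/224 = -33974*1/25198 - 18613/5*1/224 = -16987/12599 - 2659/160 = -36218661/2015840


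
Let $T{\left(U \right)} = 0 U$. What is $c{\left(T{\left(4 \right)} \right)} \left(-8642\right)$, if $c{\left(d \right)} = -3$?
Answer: $25926$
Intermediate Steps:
$T{\left(U \right)} = 0$
$c{\left(T{\left(4 \right)} \right)} \left(-8642\right) = \left(-3\right) \left(-8642\right) = 25926$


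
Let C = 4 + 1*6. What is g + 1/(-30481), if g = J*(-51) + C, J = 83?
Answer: -128721264/30481 ≈ -4223.0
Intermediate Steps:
C = 10 (C = 4 + 6 = 10)
g = -4223 (g = 83*(-51) + 10 = -4233 + 10 = -4223)
g + 1/(-30481) = -4223 + 1/(-30481) = -4223 - 1/30481 = -128721264/30481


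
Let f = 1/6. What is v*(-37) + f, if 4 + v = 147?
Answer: -31745/6 ≈ -5290.8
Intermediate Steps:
v = 143 (v = -4 + 147 = 143)
f = ⅙ ≈ 0.16667
v*(-37) + f = 143*(-37) + ⅙ = -5291 + ⅙ = -31745/6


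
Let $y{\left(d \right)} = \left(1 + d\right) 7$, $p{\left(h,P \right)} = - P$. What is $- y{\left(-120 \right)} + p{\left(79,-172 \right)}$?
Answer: $1005$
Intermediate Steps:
$y{\left(d \right)} = 7 + 7 d$
$- y{\left(-120 \right)} + p{\left(79,-172 \right)} = - (7 + 7 \left(-120\right)) - -172 = - (7 - 840) + 172 = \left(-1\right) \left(-833\right) + 172 = 833 + 172 = 1005$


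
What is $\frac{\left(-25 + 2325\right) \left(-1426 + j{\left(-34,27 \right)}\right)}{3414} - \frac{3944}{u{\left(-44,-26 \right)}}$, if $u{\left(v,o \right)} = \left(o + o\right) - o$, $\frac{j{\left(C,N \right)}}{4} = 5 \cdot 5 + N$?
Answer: $- \frac{4947632}{7397} \approx -668.87$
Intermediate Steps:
$j{\left(C,N \right)} = 100 + 4 N$ ($j{\left(C,N \right)} = 4 \left(5 \cdot 5 + N\right) = 4 \left(25 + N\right) = 100 + 4 N$)
$u{\left(v,o \right)} = o$ ($u{\left(v,o \right)} = 2 o - o = o$)
$\frac{\left(-25 + 2325\right) \left(-1426 + j{\left(-34,27 \right)}\right)}{3414} - \frac{3944}{u{\left(-44,-26 \right)}} = \frac{\left(-25 + 2325\right) \left(-1426 + \left(100 + 4 \cdot 27\right)\right)}{3414} - \frac{3944}{-26} = 2300 \left(-1426 + \left(100 + 108\right)\right) \frac{1}{3414} - - \frac{1972}{13} = 2300 \left(-1426 + 208\right) \frac{1}{3414} + \frac{1972}{13} = 2300 \left(-1218\right) \frac{1}{3414} + \frac{1972}{13} = \left(-2801400\right) \frac{1}{3414} + \frac{1972}{13} = - \frac{466900}{569} + \frac{1972}{13} = - \frac{4947632}{7397}$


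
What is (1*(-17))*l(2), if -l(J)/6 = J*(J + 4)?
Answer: 1224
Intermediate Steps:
l(J) = -6*J*(4 + J) (l(J) = -6*J*(J + 4) = -6*J*(4 + J))
(1*(-17))*l(2) = (1*(-17))*(-6*2*(4 + 2)) = -(-102)*2*6 = -17*(-72) = 1224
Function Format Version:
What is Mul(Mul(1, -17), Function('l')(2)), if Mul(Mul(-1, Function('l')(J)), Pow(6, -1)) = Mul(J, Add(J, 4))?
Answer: 1224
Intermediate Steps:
Function('l')(J) = Mul(-6, J, Add(4, J)) (Function('l')(J) = Mul(-6, Mul(J, Add(J, 4))) = Mul(-6, Mul(J, Add(4, J))) = Mul(-6, J, Add(4, J)))
Mul(Mul(1, -17), Function('l')(2)) = Mul(Mul(1, -17), Mul(-6, 2, Add(4, 2))) = Mul(-17, Mul(-6, 2, 6)) = Mul(-17, -72) = 1224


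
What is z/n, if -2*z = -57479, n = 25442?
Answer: 57479/50884 ≈ 1.1296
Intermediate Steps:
z = 57479/2 (z = -1/2*(-57479) = 57479/2 ≈ 28740.)
z/n = (57479/2)/25442 = (57479/2)*(1/25442) = 57479/50884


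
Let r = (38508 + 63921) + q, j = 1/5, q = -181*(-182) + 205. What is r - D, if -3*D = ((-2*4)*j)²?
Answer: 10168264/75 ≈ 1.3558e+5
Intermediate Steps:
q = 33147 (q = 32942 + 205 = 33147)
j = ⅕ ≈ 0.20000
D = -64/75 (D = -(-2*4*(⅕))²/3 = -(-8*⅕)²/3 = -(-8/5)²/3 = -⅓*64/25 = -64/75 ≈ -0.85333)
r = 135576 (r = (38508 + 63921) + 33147 = 102429 + 33147 = 135576)
r - D = 135576 - 1*(-64/75) = 135576 + 64/75 = 10168264/75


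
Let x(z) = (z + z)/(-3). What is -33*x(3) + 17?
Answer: 83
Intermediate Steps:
x(z) = -2*z/3 (x(z) = (2*z)*(-⅓) = -2*z/3)
-33*x(3) + 17 = -(-22)*3 + 17 = -33*(-2) + 17 = 66 + 17 = 83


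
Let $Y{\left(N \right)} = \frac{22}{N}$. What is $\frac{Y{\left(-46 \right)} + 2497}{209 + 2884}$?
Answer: $\frac{19140}{23713} \approx 0.80715$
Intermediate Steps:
$\frac{Y{\left(-46 \right)} + 2497}{209 + 2884} = \frac{\frac{22}{-46} + 2497}{209 + 2884} = \frac{22 \left(- \frac{1}{46}\right) + 2497}{3093} = \left(- \frac{11}{23} + 2497\right) \frac{1}{3093} = \frac{57420}{23} \cdot \frac{1}{3093} = \frac{19140}{23713}$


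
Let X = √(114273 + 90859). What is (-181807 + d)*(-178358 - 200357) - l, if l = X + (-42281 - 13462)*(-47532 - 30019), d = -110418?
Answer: 106347065482 - 2*√51283 ≈ 1.0635e+11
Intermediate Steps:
X = 2*√51283 (X = √205132 = 2*√51283 ≈ 452.92)
l = 4322925393 + 2*√51283 (l = 2*√51283 + (-42281 - 13462)*(-47532 - 30019) = 2*√51283 - 55743*(-77551) = 2*√51283 + 4322925393 = 4322925393 + 2*√51283 ≈ 4.3229e+9)
(-181807 + d)*(-178358 - 200357) - l = (-181807 - 110418)*(-178358 - 200357) - (4322925393 + 2*√51283) = -292225*(-378715) + (-4322925393 - 2*√51283) = 110669990875 + (-4322925393 - 2*√51283) = 106347065482 - 2*√51283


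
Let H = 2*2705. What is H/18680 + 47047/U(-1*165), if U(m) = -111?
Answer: -87823745/207348 ≈ -423.56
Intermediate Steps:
H = 5410
H/18680 + 47047/U(-1*165) = 5410/18680 + 47047/(-111) = 5410*(1/18680) + 47047*(-1/111) = 541/1868 - 47047/111 = -87823745/207348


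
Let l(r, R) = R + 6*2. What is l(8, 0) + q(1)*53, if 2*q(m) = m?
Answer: 77/2 ≈ 38.500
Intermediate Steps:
l(r, R) = 12 + R (l(r, R) = R + 12 = 12 + R)
q(m) = m/2
l(8, 0) + q(1)*53 = (12 + 0) + ((1/2)*1)*53 = 12 + (1/2)*53 = 12 + 53/2 = 77/2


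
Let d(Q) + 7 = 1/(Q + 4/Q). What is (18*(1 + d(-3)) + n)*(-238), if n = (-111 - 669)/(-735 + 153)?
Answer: 33257168/1261 ≈ 26374.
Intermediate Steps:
n = 130/97 (n = -780/(-582) = -780*(-1/582) = 130/97 ≈ 1.3402)
d(Q) = -7 + 1/(Q + 4/Q)
(18*(1 + d(-3)) + n)*(-238) = (18*(1 + (-28 - 3 - 7*(-3)²)/(4 + (-3)²)) + 130/97)*(-238) = (18*(1 + (-28 - 3 - 7*9)/(4 + 9)) + 130/97)*(-238) = (18*(1 + (-28 - 3 - 63)/13) + 130/97)*(-238) = (18*(1 + (1/13)*(-94)) + 130/97)*(-238) = (18*(1 - 94/13) + 130/97)*(-238) = (18*(-81/13) + 130/97)*(-238) = (-1458/13 + 130/97)*(-238) = -139736/1261*(-238) = 33257168/1261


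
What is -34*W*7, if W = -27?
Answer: 6426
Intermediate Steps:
-34*W*7 = -34*(-27)*7 = 918*7 = 6426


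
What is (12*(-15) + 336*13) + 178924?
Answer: 183112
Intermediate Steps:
(12*(-15) + 336*13) + 178924 = (-180 + 4368) + 178924 = 4188 + 178924 = 183112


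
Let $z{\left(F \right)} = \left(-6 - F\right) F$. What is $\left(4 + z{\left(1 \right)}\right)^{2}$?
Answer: $9$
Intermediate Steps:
$z{\left(F \right)} = F \left(-6 - F\right)$
$\left(4 + z{\left(1 \right)}\right)^{2} = \left(4 - 1 \left(6 + 1\right)\right)^{2} = \left(4 - 1 \cdot 7\right)^{2} = \left(4 - 7\right)^{2} = \left(-3\right)^{2} = 9$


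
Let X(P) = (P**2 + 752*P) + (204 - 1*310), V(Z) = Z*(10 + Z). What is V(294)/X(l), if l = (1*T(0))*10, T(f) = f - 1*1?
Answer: -44688/3763 ≈ -11.876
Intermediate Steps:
T(f) = -1 + f (T(f) = f - 1 = -1 + f)
l = -10 (l = (1*(-1 + 0))*10 = (1*(-1))*10 = -1*10 = -10)
X(P) = -106 + P**2 + 752*P (X(P) = (P**2 + 752*P) + (204 - 310) = (P**2 + 752*P) - 106 = -106 + P**2 + 752*P)
V(294)/X(l) = (294*(10 + 294))/(-106 + (-10)**2 + 752*(-10)) = (294*304)/(-106 + 100 - 7520) = 89376/(-7526) = 89376*(-1/7526) = -44688/3763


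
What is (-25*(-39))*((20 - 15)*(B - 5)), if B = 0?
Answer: -24375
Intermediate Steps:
(-25*(-39))*((20 - 15)*(B - 5)) = (-25*(-39))*((20 - 15)*(0 - 5)) = 975*(5*(-5)) = 975*(-25) = -24375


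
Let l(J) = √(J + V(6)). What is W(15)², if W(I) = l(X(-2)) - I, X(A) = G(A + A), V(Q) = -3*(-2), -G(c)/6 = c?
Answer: (15 - √30)² ≈ 90.683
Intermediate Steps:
G(c) = -6*c
V(Q) = 6
X(A) = -12*A (X(A) = -6*(A + A) = -12*A)
l(J) = √(6 + J) (l(J) = √(J + 6) = √(6 + J))
W(I) = √30 - I (W(I) = √(6 - 12*(-2)) - I = √(6 + 24) - I = √30 - I)
W(15)² = (√30 - 1*15)² = (√30 - 15)² = (-15 + √30)²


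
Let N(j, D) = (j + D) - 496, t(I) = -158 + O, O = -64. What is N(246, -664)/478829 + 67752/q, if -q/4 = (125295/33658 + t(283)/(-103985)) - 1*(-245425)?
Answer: -29170938745811533774/411305804347721432929 ≈ -0.070923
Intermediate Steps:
t(I) = -222 (t(I) = -158 - 64 = -222)
N(j, D) = -496 + D + j (N(j, D) = (D + j) - 496 = -496 + D + j)
q = -1717965304305802/1749963565 (q = -4*((125295/33658 - 222/(-103985)) - 1*(-245425)) = -4*((125295*(1/33658) - 222*(-1/103985)) + 245425) = -4*((125295/33658 + 222/103985) + 245425) = -4*(13036272651/3499927130 + 245425) = -4*858982652152901/3499927130 = -1717965304305802/1749963565 ≈ -9.8172e+5)
N(246, -664)/478829 + 67752/q = (-496 - 664 + 246)/478829 + 67752/(-1717965304305802/1749963565) = -914*1/478829 + 67752*(-1749963565/1717965304305802) = -914/478829 - 59281765727940/858982652152901 = -29170938745811533774/411305804347721432929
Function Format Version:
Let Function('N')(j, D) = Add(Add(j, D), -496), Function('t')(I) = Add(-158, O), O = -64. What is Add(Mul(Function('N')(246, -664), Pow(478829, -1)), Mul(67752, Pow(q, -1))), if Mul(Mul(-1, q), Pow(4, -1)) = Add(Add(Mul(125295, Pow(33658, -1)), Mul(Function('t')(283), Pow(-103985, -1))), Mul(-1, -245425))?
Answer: Rational(-29170938745811533774, 411305804347721432929) ≈ -0.070923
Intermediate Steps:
Function('t')(I) = -222 (Function('t')(I) = Add(-158, -64) = -222)
Function('N')(j, D) = Add(-496, D, j) (Function('N')(j, D) = Add(Add(D, j), -496) = Add(-496, D, j))
q = Rational(-1717965304305802, 1749963565) (q = Mul(-4, Add(Add(Mul(125295, Pow(33658, -1)), Mul(-222, Pow(-103985, -1))), Mul(-1, -245425))) = Mul(-4, Add(Add(Mul(125295, Rational(1, 33658)), Mul(-222, Rational(-1, 103985))), 245425)) = Mul(-4, Add(Add(Rational(125295, 33658), Rational(222, 103985)), 245425)) = Mul(-4, Add(Rational(13036272651, 3499927130), 245425)) = Mul(-4, Rational(858982652152901, 3499927130)) = Rational(-1717965304305802, 1749963565) ≈ -9.8172e+5)
Add(Mul(Function('N')(246, -664), Pow(478829, -1)), Mul(67752, Pow(q, -1))) = Add(Mul(Add(-496, -664, 246), Pow(478829, -1)), Mul(67752, Pow(Rational(-1717965304305802, 1749963565), -1))) = Add(Mul(-914, Rational(1, 478829)), Mul(67752, Rational(-1749963565, 1717965304305802))) = Add(Rational(-914, 478829), Rational(-59281765727940, 858982652152901)) = Rational(-29170938745811533774, 411305804347721432929)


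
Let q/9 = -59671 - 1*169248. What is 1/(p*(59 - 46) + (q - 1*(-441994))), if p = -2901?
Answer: -1/1655990 ≈ -6.0387e-7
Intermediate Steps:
q = -2060271 (q = 9*(-59671 - 1*169248) = 9*(-59671 - 169248) = 9*(-228919) = -2060271)
1/(p*(59 - 46) + (q - 1*(-441994))) = 1/(-2901*(59 - 46) + (-2060271 - 1*(-441994))) = 1/(-2901*13 + (-2060271 + 441994)) = 1/(-37713 - 1618277) = 1/(-1655990) = -1/1655990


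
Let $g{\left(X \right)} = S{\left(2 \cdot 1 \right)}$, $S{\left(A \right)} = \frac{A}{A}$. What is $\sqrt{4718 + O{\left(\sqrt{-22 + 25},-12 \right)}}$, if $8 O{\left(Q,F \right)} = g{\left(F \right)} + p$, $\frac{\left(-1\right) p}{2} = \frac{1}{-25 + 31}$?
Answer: $\frac{\sqrt{169851}}{6} \approx 68.688$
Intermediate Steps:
$p = - \frac{1}{3}$ ($p = - \frac{2}{-25 + 31} = - \frac{2}{6} = \left(-2\right) \frac{1}{6} = - \frac{1}{3} \approx -0.33333$)
$S{\left(A \right)} = 1$
$g{\left(X \right)} = 1$
$O{\left(Q,F \right)} = \frac{1}{12}$ ($O{\left(Q,F \right)} = \frac{1 - \frac{1}{3}}{8} = \frac{1}{8} \cdot \frac{2}{3} = \frac{1}{12}$)
$\sqrt{4718 + O{\left(\sqrt{-22 + 25},-12 \right)}} = \sqrt{4718 + \frac{1}{12}} = \sqrt{\frac{56617}{12}} = \frac{\sqrt{169851}}{6}$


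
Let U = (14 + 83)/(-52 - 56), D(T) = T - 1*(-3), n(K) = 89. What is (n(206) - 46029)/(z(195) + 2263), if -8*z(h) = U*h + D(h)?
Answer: -13230720/650921 ≈ -20.326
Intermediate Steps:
D(T) = 3 + T (D(T) = T + 3 = 3 + T)
U = -97/108 (U = 97/(-108) = 97*(-1/108) = -97/108 ≈ -0.89815)
z(h) = -3/8 - 11*h/864 (z(h) = -(-97*h/108 + (3 + h))/8 = -(3 + 11*h/108)/8 = -3/8 - 11*h/864)
(n(206) - 46029)/(z(195) + 2263) = (89 - 46029)/((-3/8 - 11/864*195) + 2263) = -45940/((-3/8 - 715/288) + 2263) = -45940/(-823/288 + 2263) = -45940/650921/288 = -45940*288/650921 = -13230720/650921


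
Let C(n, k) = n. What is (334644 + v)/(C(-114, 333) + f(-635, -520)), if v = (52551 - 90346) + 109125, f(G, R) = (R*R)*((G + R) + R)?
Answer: -202987/226460057 ≈ -0.00089635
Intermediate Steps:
f(G, R) = R²*(G + 2*R)
v = 71330 (v = -37795 + 109125 = 71330)
(334644 + v)/(C(-114, 333) + f(-635, -520)) = (334644 + 71330)/(-114 + (-520)²*(-635 + 2*(-520))) = 405974/(-114 + 270400*(-635 - 1040)) = 405974/(-114 + 270400*(-1675)) = 405974/(-114 - 452920000) = 405974/(-452920114) = 405974*(-1/452920114) = -202987/226460057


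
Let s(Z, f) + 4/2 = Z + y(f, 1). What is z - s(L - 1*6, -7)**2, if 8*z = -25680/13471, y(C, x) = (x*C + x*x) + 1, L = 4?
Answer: -1094361/13471 ≈ -81.238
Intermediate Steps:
y(C, x) = 1 + x**2 + C*x (y(C, x) = (C*x + x**2) + 1 = (x**2 + C*x) + 1 = 1 + x**2 + C*x)
s(Z, f) = Z + f (s(Z, f) = -2 + (Z + (1 + 1**2 + f*1)) = -2 + (Z + (1 + 1 + f)) = -2 + (Z + (2 + f)) = -2 + (2 + Z + f) = Z + f)
z = -3210/13471 (z = (-25680/13471)/8 = (-25680*1/13471)/8 = (1/8)*(-25680/13471) = -3210/13471 ≈ -0.23829)
z - s(L - 1*6, -7)**2 = -3210/13471 - ((4 - 1*6) - 7)**2 = -3210/13471 - ((4 - 6) - 7)**2 = -3210/13471 - (-2 - 7)**2 = -3210/13471 - 1*(-9)**2 = -3210/13471 - 1*81 = -3210/13471 - 81 = -1094361/13471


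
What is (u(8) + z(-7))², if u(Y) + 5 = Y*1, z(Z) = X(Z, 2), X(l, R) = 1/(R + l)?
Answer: 196/25 ≈ 7.8400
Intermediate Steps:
z(Z) = 1/(2 + Z)
u(Y) = -5 + Y (u(Y) = -5 + Y*1 = -5 + Y)
(u(8) + z(-7))² = ((-5 + 8) + 1/(2 - 7))² = (3 + 1/(-5))² = (3 - ⅕)² = (14/5)² = 196/25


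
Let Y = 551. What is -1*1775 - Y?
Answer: -2326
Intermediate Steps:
-1*1775 - Y = -1*1775 - 1*551 = -1775 - 551 = -2326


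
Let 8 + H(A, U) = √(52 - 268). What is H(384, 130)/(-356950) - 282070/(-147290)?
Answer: 457663931/238978025 - 3*I*√6/178475 ≈ 1.9151 - 4.1174e-5*I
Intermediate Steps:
H(A, U) = -8 + 6*I*√6 (H(A, U) = -8 + √(52 - 268) = -8 + √(-216) = -8 + 6*I*√6)
H(384, 130)/(-356950) - 282070/(-147290) = (-8 + 6*I*√6)/(-356950) - 282070/(-147290) = (-8 + 6*I*√6)*(-1/356950) - 282070*(-1/147290) = (4/178475 - 3*I*√6/178475) + 28207/14729 = 457663931/238978025 - 3*I*√6/178475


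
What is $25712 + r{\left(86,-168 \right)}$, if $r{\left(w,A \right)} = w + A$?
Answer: $25630$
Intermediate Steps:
$r{\left(w,A \right)} = A + w$
$25712 + r{\left(86,-168 \right)} = 25712 + \left(-168 + 86\right) = 25712 - 82 = 25630$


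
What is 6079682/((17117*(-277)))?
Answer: -6079682/4741409 ≈ -1.2823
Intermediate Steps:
6079682/((17117*(-277))) = 6079682/(-4741409) = 6079682*(-1/4741409) = -6079682/4741409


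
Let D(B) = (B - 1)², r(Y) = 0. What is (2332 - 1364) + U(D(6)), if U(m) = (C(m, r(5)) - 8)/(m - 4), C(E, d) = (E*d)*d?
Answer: 20320/21 ≈ 967.62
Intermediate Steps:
D(B) = (-1 + B)²
C(E, d) = E*d²
U(m) = -8/(-4 + m) (U(m) = (m*0² - 8)/(m - 4) = (m*0 - 8)/(-4 + m) = (0 - 8)/(-4 + m) = -8/(-4 + m))
(2332 - 1364) + U(D(6)) = (2332 - 1364) - 8/(-4 + (-1 + 6)²) = 968 - 8/(-4 + 5²) = 968 - 8/(-4 + 25) = 968 - 8/21 = 20320/21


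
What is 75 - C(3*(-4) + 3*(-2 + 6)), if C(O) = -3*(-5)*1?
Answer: 60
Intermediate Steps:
C(O) = 15 (C(O) = 15*1 = 15)
75 - C(3*(-4) + 3*(-2 + 6)) = 75 - 1*15 = 75 - 15 = 60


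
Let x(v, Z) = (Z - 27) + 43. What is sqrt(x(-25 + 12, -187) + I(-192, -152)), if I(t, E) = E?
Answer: I*sqrt(323) ≈ 17.972*I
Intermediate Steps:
x(v, Z) = 16 + Z (x(v, Z) = (-27 + Z) + 43 = 16 + Z)
sqrt(x(-25 + 12, -187) + I(-192, -152)) = sqrt((16 - 187) - 152) = sqrt(-171 - 152) = sqrt(-323) = I*sqrt(323)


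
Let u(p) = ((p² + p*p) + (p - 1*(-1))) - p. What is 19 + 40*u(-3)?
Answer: 779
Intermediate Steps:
u(p) = 1 + 2*p² (u(p) = ((p² + p²) + (p + 1)) - p = (2*p² + (1 + p)) - p = (1 + p + 2*p²) - p = 1 + 2*p²)
19 + 40*u(-3) = 19 + 40*(1 + 2*(-3)²) = 19 + 40*(1 + 2*9) = 19 + 40*(1 + 18) = 19 + 40*19 = 19 + 760 = 779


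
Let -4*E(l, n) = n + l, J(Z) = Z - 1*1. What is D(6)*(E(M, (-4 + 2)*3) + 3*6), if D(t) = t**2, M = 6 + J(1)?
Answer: 648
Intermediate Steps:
J(Z) = -1 + Z (J(Z) = Z - 1 = -1 + Z)
M = 6 (M = 6 + (-1 + 1) = 6 + 0 = 6)
E(l, n) = -l/4 - n/4 (E(l, n) = -(n + l)/4 = -(l + n)/4 = -l/4 - n/4)
D(6)*(E(M, (-4 + 2)*3) + 3*6) = 6**2*((-1/4*6 - (-4 + 2)*3/4) + 3*6) = 36*((-3/2 - (-1)*3/2) + 18) = 36*((-3/2 - 1/4*(-6)) + 18) = 36*((-3/2 + 3/2) + 18) = 36*(0 + 18) = 36*18 = 648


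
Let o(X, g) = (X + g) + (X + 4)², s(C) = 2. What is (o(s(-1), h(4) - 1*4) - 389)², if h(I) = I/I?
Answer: 125316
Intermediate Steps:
h(I) = 1
o(X, g) = X + g + (4 + X)² (o(X, g) = (X + g) + (4 + X)² = X + g + (4 + X)²)
(o(s(-1), h(4) - 1*4) - 389)² = ((2 + (1 - 1*4) + (4 + 2)²) - 389)² = ((2 + (1 - 4) + 6²) - 389)² = ((2 - 3 + 36) - 389)² = (35 - 389)² = (-354)² = 125316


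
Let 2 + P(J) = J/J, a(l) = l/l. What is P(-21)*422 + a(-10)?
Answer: -421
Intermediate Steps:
a(l) = 1
P(J) = -1 (P(J) = -2 + J/J = -2 + 1 = -1)
P(-21)*422 + a(-10) = -1*422 + 1 = -422 + 1 = -421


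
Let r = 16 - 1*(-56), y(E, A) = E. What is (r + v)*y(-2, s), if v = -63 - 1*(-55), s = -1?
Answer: -128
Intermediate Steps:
v = -8 (v = -63 + 55 = -8)
r = 72 (r = 16 + 56 = 72)
(r + v)*y(-2, s) = (72 - 8)*(-2) = 64*(-2) = -128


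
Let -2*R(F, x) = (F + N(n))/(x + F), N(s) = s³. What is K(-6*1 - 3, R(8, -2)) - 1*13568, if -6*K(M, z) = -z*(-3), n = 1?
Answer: -108541/8 ≈ -13568.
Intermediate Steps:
R(F, x) = -(1 + F)/(2*(F + x)) (R(F, x) = -(F + 1³)/(2*(x + F)) = -(F + 1)/(2*(F + x)) = -(1 + F)/(2*(F + x)))
K(M, z) = -z/2 (K(M, z) = -(-z)*(-3)/6 = -z/2)
K(-6*1 - 3, R(8, -2)) - 1*13568 = -(-1 - 1*8)/(4*(8 - 2)) - 1*13568 = -(-1 - 8)/(4*6) - 13568 = -(-9)/(4*6) - 13568 = -½*(-¾) - 13568 = 3/8 - 13568 = -108541/8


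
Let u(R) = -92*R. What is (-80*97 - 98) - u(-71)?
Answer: -14390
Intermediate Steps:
(-80*97 - 98) - u(-71) = (-80*97 - 98) - (-92)*(-71) = (-7760 - 98) - 1*6532 = -7858 - 6532 = -14390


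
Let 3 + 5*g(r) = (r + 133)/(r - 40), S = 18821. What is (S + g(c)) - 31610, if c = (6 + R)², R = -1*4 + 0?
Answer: -460453/36 ≈ -12790.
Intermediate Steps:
R = -4 (R = -4 + 0 = -4)
c = 4 (c = (6 - 4)² = 2² = 4)
g(r) = -⅗ + (133 + r)/(5*(-40 + r)) (g(r) = -⅗ + ((r + 133)/(r - 40))/5 = -⅗ + ((133 + r)/(-40 + r))/5 = -⅗ + (133 + r)/(5*(-40 + r)))
(S + g(c)) - 31610 = (18821 + (253 - 2*4)/(5*(-40 + 4))) - 31610 = (18821 + (⅕)*(253 - 8)/(-36)) - 31610 = (18821 + (⅕)*(-1/36)*245) - 31610 = (18821 - 49/36) - 31610 = 677507/36 - 31610 = -460453/36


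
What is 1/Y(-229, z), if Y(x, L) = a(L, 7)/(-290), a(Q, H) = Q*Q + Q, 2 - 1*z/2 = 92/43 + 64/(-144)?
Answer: -21716505/73514 ≈ -295.41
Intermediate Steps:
z = 236/387 (z = 4 - 2*(92/43 + 64/(-144)) = 4 - 2*(92*(1/43) + 64*(-1/144)) = 4 - 2*(92/43 - 4/9) = 4 - 2*656/387 = 4 - 1312/387 = 236/387 ≈ 0.60982)
a(Q, H) = Q + Q**2 (a(Q, H) = Q**2 + Q = Q + Q**2)
Y(x, L) = -L*(1 + L)/290 (Y(x, L) = (L*(1 + L))/(-290) = (L*(1 + L))*(-1/290) = -L*(1 + L)/290)
1/Y(-229, z) = 1/(-1/290*236/387*(1 + 236/387)) = 1/(-1/290*236/387*623/387) = 1/(-73514/21716505) = -21716505/73514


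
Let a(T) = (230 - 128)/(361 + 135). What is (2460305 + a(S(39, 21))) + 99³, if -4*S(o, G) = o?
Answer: 850789843/248 ≈ 3.4306e+6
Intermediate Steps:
S(o, G) = -o/4
a(T) = 51/248 (a(T) = 102/496 = 102*(1/496) = 51/248)
(2460305 + a(S(39, 21))) + 99³ = (2460305 + 51/248) + 99³ = 610155691/248 + 970299 = 850789843/248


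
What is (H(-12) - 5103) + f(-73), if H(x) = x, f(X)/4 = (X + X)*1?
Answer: -5699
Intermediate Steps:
f(X) = 8*X (f(X) = 4*((X + X)*1) = 4*((2*X)*1) = 4*(2*X) = 8*X)
(H(-12) - 5103) + f(-73) = (-12 - 5103) + 8*(-73) = -5115 - 584 = -5699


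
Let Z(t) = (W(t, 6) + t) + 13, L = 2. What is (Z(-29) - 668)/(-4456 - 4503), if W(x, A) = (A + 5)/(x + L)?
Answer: 1087/14229 ≈ 0.076393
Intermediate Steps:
W(x, A) = (5 + A)/(2 + x) (W(x, A) = (A + 5)/(x + 2) = (5 + A)/(2 + x))
Z(t) = 13 + t + 11/(2 + t) (Z(t) = ((5 + 6)/(2 + t) + t) + 13 = (11/(2 + t) + t) + 13 = (t + 11/(2 + t)) + 13 = 13 + t + 11/(2 + t))
(Z(-29) - 668)/(-4456 - 4503) = ((11 + (2 - 29)*(13 - 29))/(2 - 29) - 668)/(-4456 - 4503) = ((11 - 27*(-16))/(-27) - 668)/(-8959) = (-(11 + 432)/27 - 668)*(-1/8959) = (-1/27*443 - 668)*(-1/8959) = (-443/27 - 668)*(-1/8959) = -18479/27*(-1/8959) = 1087/14229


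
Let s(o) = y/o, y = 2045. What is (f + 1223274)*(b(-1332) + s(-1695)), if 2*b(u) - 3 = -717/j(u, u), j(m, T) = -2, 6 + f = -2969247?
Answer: -141692597773/452 ≈ -3.1348e+8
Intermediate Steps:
f = -2969253 (f = -6 - 2969247 = -2969253)
s(o) = 2045/o
b(u) = 723/4 (b(u) = 3/2 + (-717/(-2))/2 = 3/2 + (-717*(-½))/2 = 3/2 + (½)*(717/2) = 3/2 + 717/4 = 723/4)
(f + 1223274)*(b(-1332) + s(-1695)) = (-2969253 + 1223274)*(723/4 + 2045/(-1695)) = -1745979*(723/4 + 2045*(-1/1695)) = -1745979*(723/4 - 409/339) = -1745979*243461/1356 = -141692597773/452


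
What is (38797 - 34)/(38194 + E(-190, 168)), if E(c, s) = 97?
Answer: 657/649 ≈ 1.0123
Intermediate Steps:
(38797 - 34)/(38194 + E(-190, 168)) = (38797 - 34)/(38194 + 97) = 38763/38291 = 38763*(1/38291) = 657/649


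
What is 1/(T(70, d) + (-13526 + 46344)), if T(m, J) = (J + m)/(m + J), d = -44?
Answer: 1/32819 ≈ 3.0470e-5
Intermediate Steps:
T(m, J) = 1 (T(m, J) = (J + m)/(J + m) = 1)
1/(T(70, d) + (-13526 + 46344)) = 1/(1 + (-13526 + 46344)) = 1/(1 + 32818) = 1/32819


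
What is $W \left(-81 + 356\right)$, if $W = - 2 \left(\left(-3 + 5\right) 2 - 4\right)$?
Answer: $0$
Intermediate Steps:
$W = 0$ ($W = - 2 \left(2 \cdot 2 - 4\right) = - 2 \left(4 - 4\right) = \left(-2\right) 0 = 0$)
$W \left(-81 + 356\right) = 0 \left(-81 + 356\right) = 0 \cdot 275 = 0$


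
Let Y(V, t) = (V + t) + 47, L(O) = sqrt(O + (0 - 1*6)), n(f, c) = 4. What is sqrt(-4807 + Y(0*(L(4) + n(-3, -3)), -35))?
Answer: I*sqrt(4795) ≈ 69.246*I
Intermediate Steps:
L(O) = sqrt(-6 + O) (L(O) = sqrt(O + (0 - 6)) = sqrt(O - 6) = sqrt(-6 + O))
Y(V, t) = 47 + V + t
sqrt(-4807 + Y(0*(L(4) + n(-3, -3)), -35)) = sqrt(-4807 + (47 + 0*(sqrt(-6 + 4) + 4) - 35)) = sqrt(-4807 + (47 + 0*(sqrt(-2) + 4) - 35)) = sqrt(-4807 + (47 + 0*(I*sqrt(2) + 4) - 35)) = sqrt(-4807 + (47 + 0*(4 + I*sqrt(2)) - 35)) = sqrt(-4807 + (47 + 0 - 35)) = sqrt(-4807 + 12) = sqrt(-4795) = I*sqrt(4795)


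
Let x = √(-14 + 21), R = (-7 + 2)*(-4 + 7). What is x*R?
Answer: -15*√7 ≈ -39.686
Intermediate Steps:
R = -15 (R = -5*3 = -15)
x = √7 ≈ 2.6458
x*R = √7*(-15) = -15*√7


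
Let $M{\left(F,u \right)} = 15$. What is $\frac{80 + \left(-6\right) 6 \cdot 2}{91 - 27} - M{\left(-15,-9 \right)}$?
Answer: $- \frac{119}{8} \approx -14.875$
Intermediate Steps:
$\frac{80 + \left(-6\right) 6 \cdot 2}{91 - 27} - M{\left(-15,-9 \right)} = \frac{80 + \left(-6\right) 6 \cdot 2}{91 - 27} - 15 = \frac{80 - 72}{64} - 15 = \left(80 - 72\right) \frac{1}{64} - 15 = 8 \cdot \frac{1}{64} - 15 = \frac{1}{8} - 15 = - \frac{119}{8}$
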